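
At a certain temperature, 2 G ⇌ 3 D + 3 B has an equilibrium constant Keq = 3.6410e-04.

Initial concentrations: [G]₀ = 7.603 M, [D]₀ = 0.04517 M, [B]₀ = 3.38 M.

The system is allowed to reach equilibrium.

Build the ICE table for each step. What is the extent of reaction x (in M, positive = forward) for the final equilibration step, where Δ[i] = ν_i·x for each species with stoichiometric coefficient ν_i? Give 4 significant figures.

Q₀ = 6.1565e-05 vs Keq = 3.6410e-04 ⇒ Q<K, forward
Step 1:
                    G           D           B
  init          7.603     0.04517        3.38
  Δ          -0.02367      0.0355      0.0355
  eq            7.579     0.08067       3.415
  solve Keq expr → x = 0.01183; check Q = 3.6410e-04

x = 0.01183 M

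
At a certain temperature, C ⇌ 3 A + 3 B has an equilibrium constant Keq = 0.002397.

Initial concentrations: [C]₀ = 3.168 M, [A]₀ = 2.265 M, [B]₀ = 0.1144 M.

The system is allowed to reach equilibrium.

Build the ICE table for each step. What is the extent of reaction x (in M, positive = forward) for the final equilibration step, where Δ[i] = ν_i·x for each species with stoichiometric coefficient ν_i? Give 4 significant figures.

x = -0.008837 M

Q₀ = 0.005492 vs Keq = 0.002397 ⇒ Q>K, reverse
Step 1:
                  C         A         B
  Initial     3.168     2.265    0.1144
  Change   0.008837  -0.02651  -0.02651
  Equil       3.177     2.238   0.08789
  solve Keq expr → x = -0.008837; check Q = 0.002397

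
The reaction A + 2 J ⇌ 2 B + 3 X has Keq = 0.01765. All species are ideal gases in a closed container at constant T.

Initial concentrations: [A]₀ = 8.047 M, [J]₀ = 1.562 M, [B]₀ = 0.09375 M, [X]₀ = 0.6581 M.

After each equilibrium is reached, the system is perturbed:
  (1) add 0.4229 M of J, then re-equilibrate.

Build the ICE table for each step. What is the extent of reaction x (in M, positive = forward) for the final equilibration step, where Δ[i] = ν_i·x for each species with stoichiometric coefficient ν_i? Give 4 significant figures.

Q₀ = 1.2759e-04 vs Keq = 0.01765 ⇒ Q<K, forward
Step 1:
                   A          J          B          X
  init         8.047      1.562    0.09375     0.6581
  Δ          -0.1524    -0.3047     0.3047     0.4571
  eq           7.895      1.257     0.3985      1.115
  solve Keq expr → x = 0.1524; check Q = 0.01765
Then add 0.4229 M of J.
Step 2:
                   A          J          B          X
  init         7.895       1.68     0.3985      1.115
  Δ         -0.02947   -0.05894    0.05894    0.08841
  eq           7.865      1.621     0.4574      1.204
  solve Keq expr → x = 0.02947; check Q = 0.01765

x = 0.02947 M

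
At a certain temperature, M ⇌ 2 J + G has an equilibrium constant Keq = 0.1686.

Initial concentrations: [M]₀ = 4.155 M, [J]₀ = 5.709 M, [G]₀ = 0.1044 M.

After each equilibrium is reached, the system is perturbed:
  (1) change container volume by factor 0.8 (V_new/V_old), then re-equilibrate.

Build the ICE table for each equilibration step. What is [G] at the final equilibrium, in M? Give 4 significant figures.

Q₀ = 0.8189 vs Keq = 0.1686 ⇒ Q>K, reverse
Step 1:
                    M           J           G
  init          4.155       5.709      0.1044
  Δ           0.08118     -0.1624    -0.08118
  eq            4.236       5.547     0.02322
  solve Keq expr → x = -0.08118; check Q = 0.1686
Then change container volume by factor 0.8 (V_new/V_old).
Step 2:
                    M           J           G
  init          5.295       6.933     0.02902
  Δ            0.0103     -0.0206     -0.0103
  eq            5.306       6.913     0.01872
  solve Keq expr → x = -0.0103; check Q = 0.1686

[G]_eq = 0.01872 M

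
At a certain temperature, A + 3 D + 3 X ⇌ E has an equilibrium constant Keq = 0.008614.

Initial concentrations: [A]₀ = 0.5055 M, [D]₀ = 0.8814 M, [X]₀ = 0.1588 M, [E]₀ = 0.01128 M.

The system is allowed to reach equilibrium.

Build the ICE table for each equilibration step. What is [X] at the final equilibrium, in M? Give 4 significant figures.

Q₀ = 8.138 vs Keq = 0.008614 ⇒ Q>K, reverse
Step 1:
                   A          D          X          E
  I           0.5055     0.8814     0.1588    0.01128
  C          0.01126    0.03377    0.03377   -0.01126
  E           0.5168     0.9152     0.1926 2.4363e-05
  solve Keq expr → x = -0.01126; check Q = 0.008614

[X]_eq = 0.1926 M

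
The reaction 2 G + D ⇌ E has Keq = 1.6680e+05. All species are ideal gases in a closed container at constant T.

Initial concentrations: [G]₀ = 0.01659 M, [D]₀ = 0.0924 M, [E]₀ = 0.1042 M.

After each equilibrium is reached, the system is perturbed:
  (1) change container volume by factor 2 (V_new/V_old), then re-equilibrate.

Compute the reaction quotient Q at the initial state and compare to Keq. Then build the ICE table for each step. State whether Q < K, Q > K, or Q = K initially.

Q₀ = 4097 vs Keq = 1.6680e+05 ⇒ Q<K, forward
Step 1:
                   G          D          E
  Initial    0.01659     0.0924     0.1042
  Change     -0.0138  -0.006899   0.006899
  Equil     0.002791     0.0855     0.1111
  solve Keq expr → x = 0.006899; check Q = 1.6680e+05
Then change container volume by factor 2 (V_new/V_old).
Step 2:
                   G          D          E
  Initial   0.001396    0.04275    0.05555
  Change    0.001357 6.7835e-04 -6.7835e-04
  Equil     0.002752    0.04343    0.05487
  solve Keq expr → x = -6.7835e-04; check Q = 1.6680e+05

Q₀ = 4097; Q < K (proceeds forward)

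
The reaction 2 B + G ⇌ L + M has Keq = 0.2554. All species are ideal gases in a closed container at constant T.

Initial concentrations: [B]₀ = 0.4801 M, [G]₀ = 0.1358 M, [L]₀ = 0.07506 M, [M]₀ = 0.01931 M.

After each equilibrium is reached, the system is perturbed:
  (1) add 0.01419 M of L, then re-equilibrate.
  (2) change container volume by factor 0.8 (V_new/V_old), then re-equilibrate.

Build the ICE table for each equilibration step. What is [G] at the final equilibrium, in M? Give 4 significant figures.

Q₀ = 0.0463 vs Keq = 0.2554 ⇒ Q<K, forward
Step 1:
                  B         G         L         M
  Initial    0.4801    0.1358   0.07506   0.01931
  Change   -0.05663  -0.02831   0.02831   0.02831
  Equil      0.4235    0.1075    0.1034   0.04762
  solve Keq expr → x = 0.02831; check Q = 0.2554
Then add 0.01419 M of L.
Step 2:
                  B         G         L         M
  Initial    0.4235    0.1075    0.1176   0.04762
  Change   0.005274  0.002637 -0.002637 -0.002637
  Equil      0.4287    0.1101    0.1149   0.04499
  solve Keq expr → x = -0.002637; check Q = 0.2554
Then change container volume by factor 0.8 (V_new/V_old).
Step 3:
                  B         G         L         M
  Initial    0.5359    0.1377    0.1437   0.05623
  Change   -0.01153 -0.005763  0.005763  0.005763
  Equil      0.5244    0.1319    0.1494     0.062
  solve Keq expr → x = 0.005763; check Q = 0.2554

[G]_eq = 0.1319 M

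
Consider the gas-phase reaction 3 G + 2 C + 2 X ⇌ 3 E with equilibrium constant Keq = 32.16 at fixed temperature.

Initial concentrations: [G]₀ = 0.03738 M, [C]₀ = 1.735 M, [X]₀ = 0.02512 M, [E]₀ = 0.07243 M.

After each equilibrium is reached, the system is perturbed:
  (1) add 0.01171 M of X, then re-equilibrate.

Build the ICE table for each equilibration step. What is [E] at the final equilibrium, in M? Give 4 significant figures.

Q₀ = 3830 vs Keq = 32.16 ⇒ Q>K, reverse
Step 1:
                   G          C          X          E
  I          0.03738      1.735    0.02512    0.07243
  C          0.03146    0.02098    0.02098   -0.03146
  E          0.06884      1.756     0.0461    0.04097
  solve Keq expr → x = -0.01049; check Q = 32.16
Then add 0.01171 M of X.
Step 2:
                   G          C          X          E
  I          0.06884      1.756    0.05781    0.04097
  C        -0.003248  -0.002165  -0.002165   0.003248
  E           0.0656      1.754    0.05564    0.04421
  solve Keq expr → x = 0.001083; check Q = 32.16

[E]_eq = 0.04421 M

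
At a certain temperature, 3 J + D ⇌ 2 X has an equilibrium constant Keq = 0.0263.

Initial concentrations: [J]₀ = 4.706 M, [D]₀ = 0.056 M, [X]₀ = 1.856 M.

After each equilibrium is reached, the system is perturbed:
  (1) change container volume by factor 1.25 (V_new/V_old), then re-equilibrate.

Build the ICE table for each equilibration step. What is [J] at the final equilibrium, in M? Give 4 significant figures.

Q₀ = 0.5902 vs Keq = 0.0263 ⇒ Q>K, reverse
Step 1:
                    J           D           X
  I             4.706       0.056       1.856
  C            0.8824      0.2941     -0.5883
  E             5.588      0.3501       1.268
  solve Keq expr → x = -0.2941; check Q = 0.0263
Then change container volume by factor 1.25 (V_new/V_old).
Step 2:
                    J           D           X
  I             4.471      0.2801       1.014
  C            0.1421     0.04737    -0.09475
  E             4.613      0.3275      0.9194
  solve Keq expr → x = -0.04737; check Q = 0.0263

[J]_eq = 4.613 M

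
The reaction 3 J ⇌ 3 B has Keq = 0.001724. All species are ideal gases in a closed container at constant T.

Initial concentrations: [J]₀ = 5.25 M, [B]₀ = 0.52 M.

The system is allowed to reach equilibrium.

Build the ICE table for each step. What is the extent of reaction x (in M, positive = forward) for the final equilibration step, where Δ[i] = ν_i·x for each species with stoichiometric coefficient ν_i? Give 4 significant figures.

x = 0.0326 M

Q₀ = 9.7170e-04 vs Keq = 0.001724 ⇒ Q<K, forward
Step 1:
                    J           B
  Initial        5.25        0.52
  Change     -0.09779     0.09779
  Equil         5.152      0.6178
  solve Keq expr → x = 0.0326; check Q = 0.001724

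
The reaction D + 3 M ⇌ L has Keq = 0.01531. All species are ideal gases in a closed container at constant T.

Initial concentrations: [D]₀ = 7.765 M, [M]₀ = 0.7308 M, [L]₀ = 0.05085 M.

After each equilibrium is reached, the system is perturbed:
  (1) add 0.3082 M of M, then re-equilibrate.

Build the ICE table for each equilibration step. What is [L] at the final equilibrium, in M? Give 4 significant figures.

Q₀ = 0.01678 vs Keq = 0.01531 ⇒ Q>K, reverse
Step 1:
                  D         M         L
  I           7.765    0.7308   0.05085
  C        0.002809  0.008428 -0.002809
  E           7.768    0.7392   0.04804
  solve Keq expr → x = -0.002809; check Q = 0.01531
Then add 0.3082 M of M.
Step 2:
                  D         M         L
  I           7.768     1.047   0.04804
  C         -0.0433   -0.1299    0.0433
  E           7.725    0.9175   0.09135
  solve Keq expr → x = 0.0433; check Q = 0.01531

[L]_eq = 0.09135 M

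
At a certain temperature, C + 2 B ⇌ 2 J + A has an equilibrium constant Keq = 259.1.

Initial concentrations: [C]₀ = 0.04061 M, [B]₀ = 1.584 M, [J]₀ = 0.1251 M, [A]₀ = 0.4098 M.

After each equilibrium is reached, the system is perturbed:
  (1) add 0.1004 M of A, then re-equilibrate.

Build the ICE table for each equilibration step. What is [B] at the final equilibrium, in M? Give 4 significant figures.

[B]_eq = 1.503 M

Q₀ = 0.06294 vs Keq = 259.1 ⇒ Q<K, forward
Step 1:
                   C          B          J          A
  Initial    0.04061      1.584     0.1251     0.4098
  Change    -0.04058   -0.08115    0.08115    0.04058
  Equil   3.2741e-05      1.503     0.2063     0.4504
  solve Keq expr → x = 0.04058; check Q = 259.1
Then add 0.1004 M of A.
Step 2:
                   C          B          J          A
  Initial 3.2741e-05      1.503     0.2063     0.5508
  Change  7.2917e-06 1.4583e-05 -1.4583e-05 -7.2917e-06
  Equil   4.0032e-05      1.503     0.2062     0.5508
  solve Keq expr → x = -7.2917e-06; check Q = 259.1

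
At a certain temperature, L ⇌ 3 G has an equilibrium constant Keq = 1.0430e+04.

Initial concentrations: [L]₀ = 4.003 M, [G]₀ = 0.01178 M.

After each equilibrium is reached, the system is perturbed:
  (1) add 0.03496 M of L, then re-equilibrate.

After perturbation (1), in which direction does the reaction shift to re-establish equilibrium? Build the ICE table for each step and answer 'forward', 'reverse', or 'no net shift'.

Q₀ = 4.0837e-07 vs Keq = 1.0430e+04 ⇒ Q<K, forward
Step 1:
                  L         G
  Initial     4.003   0.01178
  Change     -3.854     11.56
  Equil      0.1487     11.57
  solve Keq expr → x = 3.854; check Q = 1.0430e+04
Then add 0.03496 M of L.
Step 2:
                  L         G
  Initial    0.1836     11.57
  Change   -0.03131   0.09393
  Equil      0.1523     11.67
  solve Keq expr → x = 0.03131; check Q = 1.0430e+04

Direction: forward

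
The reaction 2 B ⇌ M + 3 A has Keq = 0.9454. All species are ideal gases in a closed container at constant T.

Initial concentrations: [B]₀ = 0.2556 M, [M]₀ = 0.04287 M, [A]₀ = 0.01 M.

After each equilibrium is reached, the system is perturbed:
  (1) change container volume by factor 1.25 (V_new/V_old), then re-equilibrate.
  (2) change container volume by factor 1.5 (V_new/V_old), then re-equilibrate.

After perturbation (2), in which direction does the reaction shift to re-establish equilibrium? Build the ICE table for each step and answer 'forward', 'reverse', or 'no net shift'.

Direction: forward

Q₀ = 6.5619e-07 vs Keq = 0.9454 ⇒ Q<K, forward
Step 1:
                   B          M          A
  Initial     0.2556    0.04287       0.01
  Change     -0.1928     0.0964     0.2892
  Equil      0.06281     0.1393     0.2992
  solve Keq expr → x = 0.0964; check Q = 0.9454
Then change container volume by factor 1.25 (V_new/V_old).
Step 2:
                   B          M          A
  Initial    0.05025     0.1114     0.2393
  Change   -0.006803   0.003402     0.0102
  Equil      0.04344     0.1148     0.2496
  solve Keq expr → x = 0.003402; check Q = 0.9454
Then change container volume by factor 1.5 (V_new/V_old).
Step 3:
                   B          M          A
  Initial    0.02896    0.07654     0.1664
  Change   -0.007238   0.003619    0.01086
  Equil      0.02173    0.08016     0.1772
  solve Keq expr → x = 0.003619; check Q = 0.9454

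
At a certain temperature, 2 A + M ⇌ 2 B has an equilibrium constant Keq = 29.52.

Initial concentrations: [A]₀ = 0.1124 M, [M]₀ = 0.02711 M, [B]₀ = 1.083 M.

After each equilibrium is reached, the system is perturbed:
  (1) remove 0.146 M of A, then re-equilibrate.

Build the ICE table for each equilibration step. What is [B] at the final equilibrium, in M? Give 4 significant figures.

[B]_eq = 0.7421 M

Q₀ = 3424 vs Keq = 29.52 ⇒ Q>K, reverse
Step 1:
                   A          M          B
  Initial     0.1124    0.02711      1.083
  Change      0.2647     0.1324    -0.2647
  Equil       0.3771     0.1595     0.8183
  solve Keq expr → x = -0.1324; check Q = 29.52
Then remove 0.146 M of A.
Step 2:
                   A          M          B
  Initial     0.2311     0.1595     0.8183
  Change     0.07617    0.03808   -0.07617
  Equil       0.3073     0.1976     0.7421
  solve Keq expr → x = -0.03808; check Q = 29.52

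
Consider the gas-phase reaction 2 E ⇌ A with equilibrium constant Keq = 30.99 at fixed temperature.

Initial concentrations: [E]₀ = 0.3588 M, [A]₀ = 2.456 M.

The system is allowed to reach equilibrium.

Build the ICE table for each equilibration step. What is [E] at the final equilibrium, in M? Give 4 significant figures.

Q₀ = 19.08 vs Keq = 30.99 ⇒ Q<K, forward
Step 1:
                  E         A
  I          0.3588     2.456
  C        -0.07514   0.03757
  E          0.2837     2.494
  solve Keq expr → x = 0.03757; check Q = 30.99

[E]_eq = 0.2837 M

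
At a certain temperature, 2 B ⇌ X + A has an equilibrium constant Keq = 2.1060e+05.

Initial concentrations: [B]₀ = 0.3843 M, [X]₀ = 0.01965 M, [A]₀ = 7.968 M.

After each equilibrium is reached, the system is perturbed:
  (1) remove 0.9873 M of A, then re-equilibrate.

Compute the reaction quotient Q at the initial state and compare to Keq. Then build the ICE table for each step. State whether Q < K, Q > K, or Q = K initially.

Q₀ = 1.06 vs Keq = 2.1060e+05 ⇒ Q<K, forward
Step 1:
                  B         X         A
  I          0.3843   0.01965     7.968
  C         -0.3814    0.1907    0.1907
  E        0.002855    0.2104     8.159
  solve Keq expr → x = 0.1907; check Q = 2.1060e+05
Then remove 0.9873 M of A.
Step 2:
                  B         X         A
  I        0.002855    0.2104     7.171
  C       -1.7772e-04 8.8859e-05 8.8859e-05
  E        0.002677    0.2105     7.172
  solve Keq expr → x = 8.8859e-05; check Q = 2.1060e+05

Q₀ = 1.06; Q < K (proceeds forward)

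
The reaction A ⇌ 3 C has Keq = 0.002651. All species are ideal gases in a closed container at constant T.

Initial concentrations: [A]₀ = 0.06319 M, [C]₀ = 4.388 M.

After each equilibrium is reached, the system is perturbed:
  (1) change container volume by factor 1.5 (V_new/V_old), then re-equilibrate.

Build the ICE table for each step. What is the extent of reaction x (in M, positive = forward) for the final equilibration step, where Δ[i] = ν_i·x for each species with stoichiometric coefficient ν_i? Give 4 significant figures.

Q₀ = 1337 vs Keq = 0.002651 ⇒ Q>K, reverse
Step 1:
                    A           C
  I           0.06319       4.388
  C              1.41      -4.231
  E             1.473      0.1575
  solve Keq expr → x = -1.41; check Q = 0.002651
Then change container volume by factor 1.5 (V_new/V_old).
Step 2:
                    A           C
  I            0.9822       0.105
  C          -0.01069     0.03208
  E            0.9715      0.1371
  solve Keq expr → x = 0.01069; check Q = 0.002651

x = 0.01069 M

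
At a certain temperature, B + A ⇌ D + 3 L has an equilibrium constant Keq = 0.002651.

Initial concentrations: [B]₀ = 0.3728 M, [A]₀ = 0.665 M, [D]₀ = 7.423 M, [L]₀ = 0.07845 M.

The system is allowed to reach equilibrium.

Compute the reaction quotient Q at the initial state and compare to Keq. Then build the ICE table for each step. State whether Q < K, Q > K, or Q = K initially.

Q₀ = 0.01446 vs Keq = 0.002651 ⇒ Q>K, reverse
Step 1:
                  B         A         D         L
  I          0.3728     0.665     7.423   0.07845
  C         0.01106   0.01106  -0.01106  -0.03317
  E          0.3839    0.6761     7.412   0.04528
  solve Keq expr → x = -0.01106; check Q = 0.002651

Q₀ = 0.01446; Q > K (proceeds reverse)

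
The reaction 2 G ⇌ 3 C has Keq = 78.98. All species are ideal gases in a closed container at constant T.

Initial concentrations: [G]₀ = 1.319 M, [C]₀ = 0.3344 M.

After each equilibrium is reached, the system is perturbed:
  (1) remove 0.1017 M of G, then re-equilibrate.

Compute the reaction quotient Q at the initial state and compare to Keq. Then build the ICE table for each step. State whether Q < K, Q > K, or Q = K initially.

Q₀ = 0.02149 vs Keq = 78.98 ⇒ Q<K, forward
Step 1:
                  G         C
  init        1.319    0.3344
  Δ          -1.029     1.544
  eq         0.2897     1.878
  solve Keq expr → x = 0.5147; check Q = 78.98
Then remove 0.1017 M of G.
Step 2:
                  G         C
  init        0.188     1.878
  Δ          0.0758   -0.1137
  eq         0.2638     1.765
  solve Keq expr → x = -0.0379; check Q = 78.98

Q₀ = 0.02149; Q < K (proceeds forward)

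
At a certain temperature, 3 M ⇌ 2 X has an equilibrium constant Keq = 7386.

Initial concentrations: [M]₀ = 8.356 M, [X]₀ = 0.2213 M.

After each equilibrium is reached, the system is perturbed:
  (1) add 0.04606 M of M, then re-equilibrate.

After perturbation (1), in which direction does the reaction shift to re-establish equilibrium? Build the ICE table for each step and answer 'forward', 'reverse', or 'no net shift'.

Q₀ = 8.3940e-05 vs Keq = 7386 ⇒ Q<K, forward
Step 1:
                  M         X
  init        8.356    0.2213
  Δ          -8.192     5.462
  eq         0.1635     5.683
  solve Keq expr → x = 2.731; check Q = 7386
Then add 0.04606 M of M.
Step 2:
                  M         X
  init       0.2096     5.683
  Δ        -0.04548   0.03032
  eq         0.1641     5.713
  solve Keq expr → x = 0.01516; check Q = 7386

Direction: forward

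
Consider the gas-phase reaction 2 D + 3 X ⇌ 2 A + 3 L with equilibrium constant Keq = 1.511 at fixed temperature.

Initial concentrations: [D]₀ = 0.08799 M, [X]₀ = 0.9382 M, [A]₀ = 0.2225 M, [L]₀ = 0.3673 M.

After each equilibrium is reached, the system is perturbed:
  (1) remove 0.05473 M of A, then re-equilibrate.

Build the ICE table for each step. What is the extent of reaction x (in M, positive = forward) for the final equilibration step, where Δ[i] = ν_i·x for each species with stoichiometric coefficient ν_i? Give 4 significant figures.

x = 0.004083 M

Q₀ = 0.3837 vs Keq = 1.511 ⇒ Q<K, forward
Step 1:
                    D           X           A           L
  init        0.08799      0.9382      0.2225      0.3673
  Δ          -0.02634    -0.03951     0.02634     0.03951
  eq          0.06165      0.8987      0.2488      0.4068
  solve Keq expr → x = 0.01317; check Q = 1.511
Then remove 0.05473 M of A.
Step 2:
                    D           X           A           L
  init        0.06165      0.8987      0.1941      0.4068
  Δ         -0.008166    -0.01225    0.008166     0.01225
  eq          0.05349      0.8864      0.2023      0.4191
  solve Keq expr → x = 0.004083; check Q = 1.511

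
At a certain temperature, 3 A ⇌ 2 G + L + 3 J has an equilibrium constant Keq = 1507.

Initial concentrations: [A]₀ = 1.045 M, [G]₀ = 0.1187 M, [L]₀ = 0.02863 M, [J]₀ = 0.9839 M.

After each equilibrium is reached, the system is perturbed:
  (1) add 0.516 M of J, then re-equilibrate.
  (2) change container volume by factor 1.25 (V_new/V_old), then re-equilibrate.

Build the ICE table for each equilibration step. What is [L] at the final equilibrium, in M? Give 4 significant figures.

[L]_eq = 0.2753 M

Q₀ = 3.3669e-04 vs Keq = 1507 ⇒ Q<K, forward
Step 1:
                  A         G         L         J
  init        1.045    0.1187   0.02863    0.9839
  Δ         -0.9475    0.6317    0.3158    0.9475
  eq        0.09751    0.7504    0.3445     1.931
  solve Keq expr → x = 0.3158; check Q = 1507
Then add 0.516 M of J.
Step 2:
                  A         G         L         J
  init      0.09751    0.7504    0.3445     2.447
  Δ         0.02241  -0.01494  -0.00747  -0.02241
  eq         0.1199    0.7354     0.337     2.425
  solve Keq expr → x = -0.00747; check Q = 1507
Then change container volume by factor 1.25 (V_new/V_old).
Step 3:
                  A         G         L         J
  init      0.09594    0.5883    0.2696      1.94
  Δ        -0.01698   0.01132   0.00566   0.01698
  eq        0.07896    0.5997    0.2753     1.957
  solve Keq expr → x = 0.00566; check Q = 1507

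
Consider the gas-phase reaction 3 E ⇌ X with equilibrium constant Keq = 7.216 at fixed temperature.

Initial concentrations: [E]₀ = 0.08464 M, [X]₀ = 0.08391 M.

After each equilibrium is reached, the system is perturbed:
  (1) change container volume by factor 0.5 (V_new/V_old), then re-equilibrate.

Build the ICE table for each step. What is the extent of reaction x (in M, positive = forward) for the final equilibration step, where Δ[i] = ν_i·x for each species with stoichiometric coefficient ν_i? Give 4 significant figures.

Q₀ = 138.4 vs Keq = 7.216 ⇒ Q>K, reverse
Step 1:
                  E         X
  Initial   0.08464   0.08391
  Change     0.1047  -0.03491
  Equil      0.1894     0.049
  solve Keq expr → x = -0.03491; check Q = 7.216
Then change container volume by factor 0.5 (V_new/V_old).
Step 2:
                  E         X
  Initial    0.3787     0.098
  Change    -0.1129   0.03762
  Equil      0.2659    0.1356
  solve Keq expr → x = 0.03762; check Q = 7.216

x = 0.03762 M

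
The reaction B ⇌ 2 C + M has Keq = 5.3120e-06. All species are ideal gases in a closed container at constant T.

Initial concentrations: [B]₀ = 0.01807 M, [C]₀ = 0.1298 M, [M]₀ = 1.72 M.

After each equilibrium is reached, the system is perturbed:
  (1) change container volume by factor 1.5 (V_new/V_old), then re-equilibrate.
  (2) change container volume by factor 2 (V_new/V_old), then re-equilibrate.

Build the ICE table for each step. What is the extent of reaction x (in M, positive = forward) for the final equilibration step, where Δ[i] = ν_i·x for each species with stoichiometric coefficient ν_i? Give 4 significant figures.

x = 1.2806e-04 M

Q₀ = 1.604 vs Keq = 5.3120e-06 ⇒ Q>K, reverse
Step 1:
                    B           C           M
  Initial     0.01807      0.1298        1.72
  Change      0.06464     -0.1293    -0.06464
  Equil       0.08271  5.1519e-04       1.655
  solve Keq expr → x = -0.06464; check Q = 5.3120e-06
Then change container volume by factor 1.5 (V_new/V_old).
Step 2:
                    B           C           M
  Initial     0.05514  3.4346e-04       1.104
  Change  -8.5655e-05  1.7131e-04  8.5655e-05
  Equil       0.05506  5.1477e-04       1.104
  solve Keq expr → x = 8.5655e-05; check Q = 5.3120e-06
Then change container volume by factor 2 (V_new/V_old).
Step 3:
                    B           C           M
  Initial     0.02753  2.5739e-04      0.5518
  Change  -1.2806e-04  2.5613e-04  1.2806e-04
  Equil        0.0274  5.1351e-04       0.552
  solve Keq expr → x = 1.2806e-04; check Q = 5.3120e-06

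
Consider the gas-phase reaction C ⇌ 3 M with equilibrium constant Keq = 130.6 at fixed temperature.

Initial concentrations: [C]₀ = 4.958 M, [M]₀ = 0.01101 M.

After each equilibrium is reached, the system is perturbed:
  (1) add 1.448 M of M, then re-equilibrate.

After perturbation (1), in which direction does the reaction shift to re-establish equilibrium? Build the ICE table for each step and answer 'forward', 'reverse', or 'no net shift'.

Direction: reverse

Q₀ = 2.6919e-07 vs Keq = 130.6 ⇒ Q<K, forward
Step 1:
                   C          M
  init         4.958    0.01101
  Δ            -2.33       6.99
  eq           2.628      7.001
  solve Keq expr → x = 2.33; check Q = 130.6
Then add 1.448 M of M.
Step 2:
                   C          M
  init         2.628      8.449
  Δ           0.3762     -1.129
  eq           3.004      7.321
  solve Keq expr → x = -0.3762; check Q = 130.6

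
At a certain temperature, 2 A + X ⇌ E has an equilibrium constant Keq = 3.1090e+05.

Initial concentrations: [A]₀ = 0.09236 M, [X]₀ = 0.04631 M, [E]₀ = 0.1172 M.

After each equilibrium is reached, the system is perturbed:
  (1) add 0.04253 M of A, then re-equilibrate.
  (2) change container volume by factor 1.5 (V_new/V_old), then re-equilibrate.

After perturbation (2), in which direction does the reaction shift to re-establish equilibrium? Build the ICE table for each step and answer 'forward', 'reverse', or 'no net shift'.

Q₀ = 296.7 vs Keq = 3.1090e+05 ⇒ Q<K, forward
Step 1:
                    A           X           E
  Initial     0.09236     0.04631      0.1172
  Change     -0.08238    -0.04119     0.04119
  Equil      0.009977    0.005118      0.1584
  solve Keq expr → x = 0.04119; check Q = 3.1090e+05
Then add 0.04253 M of A.
Step 2:
                    A           X           E
  Initial     0.05251    0.005118      0.1584
  Change    -0.009665   -0.004832    0.004832
  Equil       0.04284  2.8604e-04      0.1632
  solve Keq expr → x = 0.004832; check Q = 3.1090e+05
Then change container volume by factor 1.5 (V_new/V_old).
Step 3:
                    A           X           E
  Initial     0.02856  1.9069e-04      0.1088
  Change   4.4868e-04  2.2434e-04 -2.2434e-04
  Equil       0.02901  4.1503e-04      0.1086
  solve Keq expr → x = -2.2434e-04; check Q = 3.1090e+05

Direction: reverse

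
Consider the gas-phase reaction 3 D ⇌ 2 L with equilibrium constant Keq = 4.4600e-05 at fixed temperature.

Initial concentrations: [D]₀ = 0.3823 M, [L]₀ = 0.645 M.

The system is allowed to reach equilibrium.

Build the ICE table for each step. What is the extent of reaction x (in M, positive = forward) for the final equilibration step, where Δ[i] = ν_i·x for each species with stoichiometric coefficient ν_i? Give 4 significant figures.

x = -0.3174 M

Q₀ = 7.446 vs Keq = 4.4600e-05 ⇒ Q>K, reverse
Step 1:
                  D         L
  init       0.3823     0.645
  Δ          0.9521   -0.6347
  eq          1.334   0.01029
  solve Keq expr → x = -0.3174; check Q = 4.4600e-05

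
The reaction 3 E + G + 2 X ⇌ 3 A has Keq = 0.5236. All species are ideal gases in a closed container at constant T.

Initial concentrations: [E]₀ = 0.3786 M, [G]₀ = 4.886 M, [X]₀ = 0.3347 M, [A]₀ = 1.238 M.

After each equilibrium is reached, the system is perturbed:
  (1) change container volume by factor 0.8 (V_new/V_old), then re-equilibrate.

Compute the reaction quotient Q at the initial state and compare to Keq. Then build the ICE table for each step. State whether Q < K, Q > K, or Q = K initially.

Q₀ = 63.88; Q > K (proceeds reverse)

Q₀ = 63.88 vs Keq = 0.5236 ⇒ Q>K, reverse
Step 1:
                    E           G           X           A
  init         0.3786       4.886      0.3347       1.238
  Δ             0.428      0.1427      0.2854      -0.428
  eq           0.8066       5.029      0.6201        0.81
  solve Keq expr → x = -0.1427; check Q = 0.5236
Then change container volume by factor 0.8 (V_new/V_old).
Step 2:
                    E           G           X           A
  init          1.008       6.286      0.7751       1.012
  Δ          -0.08589    -0.02863    -0.05726     0.08589
  eq           0.9224       6.257      0.7178       1.098
  solve Keq expr → x = 0.02863; check Q = 0.5236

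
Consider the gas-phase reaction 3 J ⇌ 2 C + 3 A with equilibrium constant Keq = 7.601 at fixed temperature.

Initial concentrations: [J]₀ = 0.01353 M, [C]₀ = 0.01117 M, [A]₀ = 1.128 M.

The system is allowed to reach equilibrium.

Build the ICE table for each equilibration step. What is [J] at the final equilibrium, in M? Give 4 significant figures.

Q₀ = 72.3 vs Keq = 7.601 ⇒ Q>K, reverse
Step 1:
                  J         C         A
  Initial   0.01353   0.01117     1.128
  Change   0.006719 -0.004479 -0.006719
  Equil     0.02025  0.006691     1.121
  solve Keq expr → x = -0.00224; check Q = 7.601

[J]_eq = 0.02025 M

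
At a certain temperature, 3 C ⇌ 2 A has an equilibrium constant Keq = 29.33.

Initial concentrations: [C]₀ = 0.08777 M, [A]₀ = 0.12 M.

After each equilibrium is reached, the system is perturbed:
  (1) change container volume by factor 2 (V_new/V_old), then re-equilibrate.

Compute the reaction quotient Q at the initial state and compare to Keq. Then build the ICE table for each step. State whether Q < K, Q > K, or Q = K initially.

Q₀ = 21.3 vs Keq = 29.33 ⇒ Q<K, forward
Step 1:
                    C           A
  I           0.08777        0.12
  C         -0.006883    0.004588
  E           0.08089      0.1246
  solve Keq expr → x = 0.002294; check Q = 29.33
Then change container volume by factor 2 (V_new/V_old).
Step 2:
                    C           A
  I           0.04044     0.06229
  C           0.00768    -0.00512
  E           0.04812     0.05717
  solve Keq expr → x = -0.00256; check Q = 29.33

Q₀ = 21.3; Q < K (proceeds forward)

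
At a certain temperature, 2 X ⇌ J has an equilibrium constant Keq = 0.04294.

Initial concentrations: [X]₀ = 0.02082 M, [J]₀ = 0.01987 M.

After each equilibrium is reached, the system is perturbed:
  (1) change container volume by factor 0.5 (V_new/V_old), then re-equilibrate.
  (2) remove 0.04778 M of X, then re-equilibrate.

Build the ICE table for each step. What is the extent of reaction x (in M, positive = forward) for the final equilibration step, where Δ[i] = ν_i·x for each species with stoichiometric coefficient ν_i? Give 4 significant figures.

Q₀ = 45.84 vs Keq = 0.04294 ⇒ Q>K, reverse
Step 1:
                    X           J
  Initial     0.02082     0.01987
  Change      0.03943    -0.01971
  Equil       0.06025  1.5587e-04
  solve Keq expr → x = -0.01971; check Q = 0.04294
Then change container volume by factor 0.5 (V_new/V_old).
Step 2:
                    X           J
  Initial      0.1205  3.1173e-04
  Change  -6.1085e-04  3.0543e-04
  Equil        0.1199  6.1716e-04
  solve Keq expr → x = 3.0543e-04; check Q = 0.04294
Then remove 0.04778 M of X.
Step 3:
                    X           J
  Initial     0.07211  6.1716e-04
  Change   7.7812e-04 -3.8906e-04
  Equil       0.07288  2.2810e-04
  solve Keq expr → x = -3.8906e-04; check Q = 0.04294

x = -3.8906e-04 M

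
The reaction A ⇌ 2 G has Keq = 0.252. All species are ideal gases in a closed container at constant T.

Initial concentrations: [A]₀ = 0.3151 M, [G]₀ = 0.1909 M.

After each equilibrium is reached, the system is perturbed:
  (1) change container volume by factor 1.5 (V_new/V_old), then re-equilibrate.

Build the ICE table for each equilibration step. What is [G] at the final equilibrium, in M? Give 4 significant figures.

[G]_eq = 0.2071 M

Q₀ = 0.1157 vs Keq = 0.252 ⇒ Q<K, forward
Step 1:
                  A         G
  Initial    0.3151    0.1909
  Change   -0.03693   0.07386
  Equil      0.2782    0.2648
  solve Keq expr → x = 0.03693; check Q = 0.252
Then change container volume by factor 1.5 (V_new/V_old).
Step 2:
                  A         G
  Initial    0.1854    0.1765
  Change   -0.01528   0.03057
  Equil      0.1702    0.2071
  solve Keq expr → x = 0.01528; check Q = 0.252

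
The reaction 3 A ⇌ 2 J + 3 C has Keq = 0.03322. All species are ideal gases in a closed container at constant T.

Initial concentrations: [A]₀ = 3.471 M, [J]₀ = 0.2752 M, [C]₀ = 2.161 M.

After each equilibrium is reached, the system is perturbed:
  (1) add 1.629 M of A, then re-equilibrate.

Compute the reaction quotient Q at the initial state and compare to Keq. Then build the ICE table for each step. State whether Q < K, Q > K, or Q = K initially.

Q₀ = 0.01828; Q < K (proceeds forward)

Q₀ = 0.01828 vs Keq = 0.03322 ⇒ Q<K, forward
Step 1:
                    A           J           C
  Initial       3.471      0.2752       2.161
  Change      -0.0903      0.0602      0.0903
  Equil         3.381      0.3354       2.251
  solve Keq expr → x = 0.0301; check Q = 0.03322
Then add 1.629 M of A.
Step 2:
                    A           J           C
  Initial        5.01      0.3354       2.251
  Change      -0.2287      0.1525      0.2287
  Equil         4.781      0.4879        2.48
  solve Keq expr → x = 0.07623; check Q = 0.03322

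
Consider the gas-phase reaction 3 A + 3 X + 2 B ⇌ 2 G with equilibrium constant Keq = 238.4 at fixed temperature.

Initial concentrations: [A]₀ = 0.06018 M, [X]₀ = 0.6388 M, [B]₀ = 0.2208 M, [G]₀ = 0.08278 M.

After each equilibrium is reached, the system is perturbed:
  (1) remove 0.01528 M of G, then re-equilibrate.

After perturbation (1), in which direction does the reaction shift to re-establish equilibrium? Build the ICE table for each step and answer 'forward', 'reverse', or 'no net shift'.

Q₀ = 2474 vs Keq = 238.4 ⇒ Q>K, reverse
Step 1:
                   A          X          B          G
  Initial    0.06018     0.6388     0.2208    0.08278
  Change     0.03408    0.03408    0.02272   -0.02272
  Equil      0.09426     0.6729     0.2435    0.06006
  solve Keq expr → x = -0.01136; check Q = 238.4
Then remove 0.01528 M of G.
Step 2:
                   A          X          B          G
  Initial    0.09426     0.6729     0.2435    0.04478
  Change   -0.008222  -0.008222  -0.005481   0.005481
  Equil      0.08604     0.6647      0.238    0.05026
  solve Keq expr → x = 0.002741; check Q = 238.4

Direction: forward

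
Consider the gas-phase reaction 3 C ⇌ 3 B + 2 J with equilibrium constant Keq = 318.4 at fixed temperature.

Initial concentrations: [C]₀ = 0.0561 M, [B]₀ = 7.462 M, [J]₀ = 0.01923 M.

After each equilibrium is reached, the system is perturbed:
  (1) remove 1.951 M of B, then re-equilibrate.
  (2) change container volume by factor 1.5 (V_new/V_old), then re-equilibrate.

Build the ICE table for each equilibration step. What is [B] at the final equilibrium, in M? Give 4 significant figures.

[B]_eq = 3.678 M

Q₀ = 870.2 vs Keq = 318.4 ⇒ Q>K, reverse
Step 1:
                   C          B          J
  I           0.0561      7.462    0.01923
  C         0.007668  -0.007668  -0.005112
  E          0.06377      7.454    0.01412
  solve Keq expr → x = -0.002556; check Q = 318.4
Then remove 1.951 M of B.
Step 2:
                   C          B          J
  I          0.06377      5.503    0.01412
  C        -0.006892   0.006892   0.004594
  E          0.05688       5.51    0.01871
  solve Keq expr → x = 0.002297; check Q = 318.4
Then change container volume by factor 1.5 (V_new/V_old).
Step 3:
                   C          B          J
  I          0.03792      3.673    0.01247
  C        -0.004484   0.004484    0.00299
  E          0.03343      3.678    0.01546
  solve Keq expr → x = 0.001495; check Q = 318.4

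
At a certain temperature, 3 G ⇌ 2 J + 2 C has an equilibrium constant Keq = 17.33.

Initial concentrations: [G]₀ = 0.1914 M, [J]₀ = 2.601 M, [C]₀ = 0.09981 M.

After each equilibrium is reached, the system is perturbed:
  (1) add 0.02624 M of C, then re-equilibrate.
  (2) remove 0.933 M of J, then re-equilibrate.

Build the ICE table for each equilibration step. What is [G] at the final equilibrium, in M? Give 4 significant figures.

[G]_eq = 0.1551 M

Q₀ = 9.612 vs Keq = 17.33 ⇒ Q<K, forward
Step 1:
                   G          J          C
  I           0.1914      2.601    0.09981
  C         -0.01991    0.01327    0.01327
  E           0.1715      2.614     0.1131
  solve Keq expr → x = 0.006637; check Q = 17.33
Then add 0.02624 M of C.
Step 2:
                   G          J          C
  I           0.1715      2.614     0.1393
  C          0.01534   -0.01023   -0.01023
  E           0.1868      2.604     0.1291
  solve Keq expr → x = -0.005113; check Q = 17.33
Then remove 0.933 M of J.
Step 3:
                   G          J          C
  I           0.1868      1.671     0.1291
  C         -0.03174    0.02116    0.02116
  E           0.1551      1.692     0.1503
  solve Keq expr → x = 0.01058; check Q = 17.33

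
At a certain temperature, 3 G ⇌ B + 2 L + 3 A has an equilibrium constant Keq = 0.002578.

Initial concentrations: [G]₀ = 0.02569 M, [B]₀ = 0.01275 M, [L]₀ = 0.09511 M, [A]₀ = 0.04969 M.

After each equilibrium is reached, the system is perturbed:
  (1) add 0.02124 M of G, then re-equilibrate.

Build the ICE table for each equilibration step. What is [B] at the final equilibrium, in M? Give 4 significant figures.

Q₀ = 8.3460e-04 vs Keq = 0.002578 ⇒ Q<K, forward
Step 1:
                   G          B          L          A
  I          0.02569    0.01275    0.09511    0.04969
  C        -0.004996   0.001665   0.003331   0.004996
  E          0.02069    0.01442    0.09844    0.05469
  solve Keq expr → x = 0.001665; check Q = 0.002578
Then add 0.02124 M of G.
Step 2:
                   G          B          L          A
  I          0.04193    0.01442    0.09844    0.05469
  C         -0.01263    0.00421    0.00842    0.01263
  E           0.0293    0.01863     0.1069    0.06732
  solve Keq expr → x = 0.00421; check Q = 0.002578

[B]_eq = 0.01863 M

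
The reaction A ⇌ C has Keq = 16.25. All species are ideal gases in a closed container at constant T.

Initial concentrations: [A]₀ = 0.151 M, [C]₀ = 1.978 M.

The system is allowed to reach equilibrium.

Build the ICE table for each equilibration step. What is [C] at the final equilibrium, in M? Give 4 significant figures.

Q₀ = 13.1 vs Keq = 16.25 ⇒ Q<K, forward
Step 1:
                   A          C
  Initial      0.151      1.978
  Change    -0.02758    0.02758
  Equil       0.1234      2.006
  solve Keq expr → x = 0.02758; check Q = 16.25

[C]_eq = 2.006 M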